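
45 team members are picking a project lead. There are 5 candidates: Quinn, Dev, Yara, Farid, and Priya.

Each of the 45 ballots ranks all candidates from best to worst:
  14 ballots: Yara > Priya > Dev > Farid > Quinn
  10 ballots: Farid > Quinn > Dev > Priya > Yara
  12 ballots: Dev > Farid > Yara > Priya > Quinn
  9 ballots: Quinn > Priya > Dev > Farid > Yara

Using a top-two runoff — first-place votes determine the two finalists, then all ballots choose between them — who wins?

Dev

Round 1 first-place votes: Quinn 9, Dev 12, Yara 14, Farid 10, Priya 0. Yara and Dev advance.
Runoff: Yara is ranked above Dev on 14 ballots, Dev above Yara on 31.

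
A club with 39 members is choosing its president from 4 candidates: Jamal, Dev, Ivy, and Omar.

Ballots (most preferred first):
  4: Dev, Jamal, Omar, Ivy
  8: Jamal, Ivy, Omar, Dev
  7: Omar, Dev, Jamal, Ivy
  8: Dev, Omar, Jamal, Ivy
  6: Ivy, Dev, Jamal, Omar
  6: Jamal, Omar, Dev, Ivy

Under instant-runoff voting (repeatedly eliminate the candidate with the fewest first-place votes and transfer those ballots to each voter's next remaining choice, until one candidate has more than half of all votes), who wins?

Round 1: Jamal 14, Dev 12, Ivy 6, Omar 7. Ivy eliminated.
Round 2: Jamal 14, Dev 18, Omar 7. Omar eliminated.
Round 3: Jamal 14, Dev 25. Dev has a majority (≥20).

Dev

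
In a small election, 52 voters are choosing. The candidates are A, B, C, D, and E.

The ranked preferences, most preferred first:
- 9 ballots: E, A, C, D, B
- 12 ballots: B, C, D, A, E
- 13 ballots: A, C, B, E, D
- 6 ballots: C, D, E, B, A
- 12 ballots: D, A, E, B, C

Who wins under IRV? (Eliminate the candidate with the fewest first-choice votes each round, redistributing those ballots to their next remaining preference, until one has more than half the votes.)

D

Round 1: A 13, B 12, C 6, D 12, E 9. C eliminated.
Round 2: A 13, B 12, D 18, E 9. E eliminated.
Round 3: A 22, B 12, D 18. B eliminated.
Round 4: A 22, D 30. D has a majority (≥27).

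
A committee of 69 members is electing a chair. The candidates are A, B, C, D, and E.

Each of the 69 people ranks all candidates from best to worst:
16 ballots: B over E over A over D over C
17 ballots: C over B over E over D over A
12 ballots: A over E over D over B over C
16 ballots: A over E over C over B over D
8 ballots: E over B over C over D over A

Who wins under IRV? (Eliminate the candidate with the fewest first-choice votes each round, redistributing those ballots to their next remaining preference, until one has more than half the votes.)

Round 1: A 28, B 16, C 17, D 0, E 8. D eliminated.
Round 2: A 28, B 16, C 17, E 8. E eliminated.
Round 3: A 28, B 24, C 17. C eliminated.
Round 4: A 28, B 41. B has a majority (≥35).

B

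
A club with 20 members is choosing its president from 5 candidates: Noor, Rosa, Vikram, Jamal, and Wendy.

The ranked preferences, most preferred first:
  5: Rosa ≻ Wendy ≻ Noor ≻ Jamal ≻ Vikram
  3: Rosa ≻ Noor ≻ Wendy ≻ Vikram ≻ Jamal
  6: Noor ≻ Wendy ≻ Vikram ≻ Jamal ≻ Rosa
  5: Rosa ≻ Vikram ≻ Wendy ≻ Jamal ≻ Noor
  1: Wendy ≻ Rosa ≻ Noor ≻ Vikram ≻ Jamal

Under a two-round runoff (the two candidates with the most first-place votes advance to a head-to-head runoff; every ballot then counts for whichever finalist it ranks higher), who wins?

Round 1 first-place votes: Noor 6, Rosa 13, Vikram 0, Jamal 0, Wendy 1. Rosa and Noor advance.
Runoff: Rosa is ranked above Noor on 14 ballots, Noor above Rosa on 6.

Rosa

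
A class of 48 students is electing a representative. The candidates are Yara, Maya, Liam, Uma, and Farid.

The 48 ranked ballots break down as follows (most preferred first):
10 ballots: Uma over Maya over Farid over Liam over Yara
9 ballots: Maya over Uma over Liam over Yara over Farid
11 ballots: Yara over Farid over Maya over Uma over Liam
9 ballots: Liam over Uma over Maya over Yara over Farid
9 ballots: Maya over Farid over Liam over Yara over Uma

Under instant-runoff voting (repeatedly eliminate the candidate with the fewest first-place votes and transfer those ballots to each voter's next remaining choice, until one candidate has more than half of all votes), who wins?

Round 1: Yara 11, Maya 18, Liam 9, Uma 10, Farid 0. Farid eliminated.
Round 2: Yara 11, Maya 18, Liam 9, Uma 10. Liam eliminated.
Round 3: Yara 11, Maya 18, Uma 19. Yara eliminated.
Round 4: Maya 29, Uma 19. Maya has a majority (≥25).

Maya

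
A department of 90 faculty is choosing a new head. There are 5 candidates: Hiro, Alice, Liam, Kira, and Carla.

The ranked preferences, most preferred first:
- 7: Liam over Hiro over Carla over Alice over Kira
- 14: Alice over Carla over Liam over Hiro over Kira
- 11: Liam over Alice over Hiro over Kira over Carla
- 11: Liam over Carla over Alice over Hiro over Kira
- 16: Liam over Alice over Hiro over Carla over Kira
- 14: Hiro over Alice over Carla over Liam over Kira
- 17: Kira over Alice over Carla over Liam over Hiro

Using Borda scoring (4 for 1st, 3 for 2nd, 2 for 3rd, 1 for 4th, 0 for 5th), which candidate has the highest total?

Alice

Hiro: 7×3 + 14×1 + 11×2 + 11×1 + 16×2 + 14×4 + 17×0 = 156
Alice: 7×1 + 14×4 + 11×3 + 11×2 + 16×3 + 14×3 + 17×3 = 259
Liam: 7×4 + 14×2 + 11×4 + 11×4 + 16×4 + 14×1 + 17×1 = 239
Kira: 7×0 + 14×0 + 11×1 + 11×0 + 16×0 + 14×0 + 17×4 = 79
Carla: 7×2 + 14×3 + 11×0 + 11×3 + 16×1 + 14×2 + 17×2 = 167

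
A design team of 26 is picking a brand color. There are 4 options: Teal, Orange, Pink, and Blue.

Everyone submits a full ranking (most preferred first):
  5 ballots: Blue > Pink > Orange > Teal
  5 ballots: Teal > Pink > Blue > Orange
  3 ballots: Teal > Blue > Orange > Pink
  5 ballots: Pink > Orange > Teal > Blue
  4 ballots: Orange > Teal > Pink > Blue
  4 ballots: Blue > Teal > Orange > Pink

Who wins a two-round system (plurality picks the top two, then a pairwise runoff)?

Teal

Round 1 first-place votes: Teal 8, Orange 4, Pink 5, Blue 9. Blue and Teal advance.
Runoff: Blue is ranked above Teal on 9 ballots, Teal above Blue on 17.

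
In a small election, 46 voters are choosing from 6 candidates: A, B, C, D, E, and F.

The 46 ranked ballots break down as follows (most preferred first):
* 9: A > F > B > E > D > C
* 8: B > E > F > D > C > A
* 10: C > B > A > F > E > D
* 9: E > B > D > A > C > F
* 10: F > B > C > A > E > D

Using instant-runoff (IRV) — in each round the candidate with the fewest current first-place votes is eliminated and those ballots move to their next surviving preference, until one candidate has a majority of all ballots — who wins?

Round 1: A 9, B 8, C 10, D 0, E 9, F 10. D eliminated.
Round 2: A 9, B 8, C 10, E 9, F 10. B eliminated.
Round 3: A 9, C 10, E 17, F 10. A eliminated.
Round 4: C 10, E 17, F 19. C eliminated.
Round 5: E 17, F 29. F has a majority (≥24).

F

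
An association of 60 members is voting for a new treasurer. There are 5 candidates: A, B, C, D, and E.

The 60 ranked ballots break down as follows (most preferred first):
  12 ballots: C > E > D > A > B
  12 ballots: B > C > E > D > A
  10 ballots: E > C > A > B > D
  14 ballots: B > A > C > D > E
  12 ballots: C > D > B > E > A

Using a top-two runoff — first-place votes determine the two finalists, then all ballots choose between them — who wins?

C

Round 1 first-place votes: A 0, B 26, C 24, D 0, E 10. B and C advance.
Runoff: B is ranked above C on 26 ballots, C above B on 34.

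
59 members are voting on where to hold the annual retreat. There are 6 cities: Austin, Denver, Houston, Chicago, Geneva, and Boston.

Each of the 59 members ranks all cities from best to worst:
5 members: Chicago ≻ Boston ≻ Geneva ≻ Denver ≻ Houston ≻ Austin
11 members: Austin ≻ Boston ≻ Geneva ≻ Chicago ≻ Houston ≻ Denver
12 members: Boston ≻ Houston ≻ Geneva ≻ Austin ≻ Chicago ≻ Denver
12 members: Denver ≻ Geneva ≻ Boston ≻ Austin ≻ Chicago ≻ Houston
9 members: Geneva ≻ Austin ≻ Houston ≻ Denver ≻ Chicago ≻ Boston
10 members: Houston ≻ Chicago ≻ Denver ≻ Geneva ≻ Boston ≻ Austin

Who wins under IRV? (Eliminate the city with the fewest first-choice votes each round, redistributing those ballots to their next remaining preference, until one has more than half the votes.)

Austin

Round 1: Austin 11, Denver 12, Houston 10, Chicago 5, Geneva 9, Boston 12. Chicago eliminated.
Round 2: Austin 11, Denver 12, Houston 10, Geneva 9, Boston 17. Geneva eliminated.
Round 3: Austin 20, Denver 12, Houston 10, Boston 17. Houston eliminated.
Round 4: Austin 20, Denver 22, Boston 17. Boston eliminated.
Round 5: Austin 32, Denver 27. Austin has a majority (≥30).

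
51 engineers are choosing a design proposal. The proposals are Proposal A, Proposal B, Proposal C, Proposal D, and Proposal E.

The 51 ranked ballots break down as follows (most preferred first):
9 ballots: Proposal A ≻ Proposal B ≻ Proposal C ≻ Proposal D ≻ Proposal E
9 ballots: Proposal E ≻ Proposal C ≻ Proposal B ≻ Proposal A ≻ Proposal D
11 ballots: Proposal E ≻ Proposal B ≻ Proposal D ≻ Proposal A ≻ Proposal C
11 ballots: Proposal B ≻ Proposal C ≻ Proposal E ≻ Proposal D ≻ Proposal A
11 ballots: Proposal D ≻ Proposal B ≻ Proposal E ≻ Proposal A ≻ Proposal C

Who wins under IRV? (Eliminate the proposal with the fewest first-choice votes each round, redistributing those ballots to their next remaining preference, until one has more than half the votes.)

Round 1: Proposal A 9, Proposal B 11, Proposal C 0, Proposal D 11, Proposal E 20. Proposal C eliminated.
Round 2: Proposal A 9, Proposal B 11, Proposal D 11, Proposal E 20. Proposal A eliminated.
Round 3: Proposal B 20, Proposal D 11, Proposal E 20. Proposal D eliminated.
Round 4: Proposal B 31, Proposal E 20. Proposal B has a majority (≥26).

Proposal B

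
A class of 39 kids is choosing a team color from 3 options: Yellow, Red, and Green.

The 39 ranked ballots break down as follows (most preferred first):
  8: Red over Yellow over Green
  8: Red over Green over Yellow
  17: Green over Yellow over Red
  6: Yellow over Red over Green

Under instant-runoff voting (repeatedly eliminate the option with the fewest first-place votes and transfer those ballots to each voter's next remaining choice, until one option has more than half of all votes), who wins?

Red

Round 1: Yellow 6, Red 16, Green 17. Yellow eliminated.
Round 2: Red 22, Green 17. Red has a majority (≥20).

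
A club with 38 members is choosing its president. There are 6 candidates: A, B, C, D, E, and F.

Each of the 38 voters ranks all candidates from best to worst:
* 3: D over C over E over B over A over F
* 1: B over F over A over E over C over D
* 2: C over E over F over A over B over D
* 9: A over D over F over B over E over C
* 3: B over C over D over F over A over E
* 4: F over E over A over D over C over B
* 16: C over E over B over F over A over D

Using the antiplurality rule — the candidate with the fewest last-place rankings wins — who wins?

A

Last-place votes: A 0, B 4, C 9, D 19, E 3, F 3.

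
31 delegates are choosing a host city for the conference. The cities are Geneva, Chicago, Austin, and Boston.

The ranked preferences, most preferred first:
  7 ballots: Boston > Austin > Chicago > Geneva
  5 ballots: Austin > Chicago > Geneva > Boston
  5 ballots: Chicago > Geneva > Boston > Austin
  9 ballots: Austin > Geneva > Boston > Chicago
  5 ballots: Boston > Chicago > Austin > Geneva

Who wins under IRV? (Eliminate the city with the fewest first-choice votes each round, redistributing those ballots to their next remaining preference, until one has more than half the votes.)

Round 1: Geneva 0, Chicago 5, Austin 14, Boston 12. Geneva eliminated.
Round 2: Chicago 5, Austin 14, Boston 12. Chicago eliminated.
Round 3: Austin 14, Boston 17. Boston has a majority (≥16).

Boston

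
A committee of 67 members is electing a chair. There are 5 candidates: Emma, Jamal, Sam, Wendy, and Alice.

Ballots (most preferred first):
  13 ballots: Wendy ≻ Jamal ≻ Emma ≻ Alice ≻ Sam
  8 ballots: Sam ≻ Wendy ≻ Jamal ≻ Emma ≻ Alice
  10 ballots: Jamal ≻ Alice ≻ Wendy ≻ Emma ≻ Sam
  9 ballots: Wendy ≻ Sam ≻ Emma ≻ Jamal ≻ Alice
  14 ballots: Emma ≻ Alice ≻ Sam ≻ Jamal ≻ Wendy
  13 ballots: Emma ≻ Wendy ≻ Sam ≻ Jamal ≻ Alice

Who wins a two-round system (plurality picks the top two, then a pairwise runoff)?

Wendy

Round 1 first-place votes: Emma 27, Jamal 10, Sam 8, Wendy 22, Alice 0. Emma and Wendy advance.
Runoff: Emma is ranked above Wendy on 27 ballots, Wendy above Emma on 40.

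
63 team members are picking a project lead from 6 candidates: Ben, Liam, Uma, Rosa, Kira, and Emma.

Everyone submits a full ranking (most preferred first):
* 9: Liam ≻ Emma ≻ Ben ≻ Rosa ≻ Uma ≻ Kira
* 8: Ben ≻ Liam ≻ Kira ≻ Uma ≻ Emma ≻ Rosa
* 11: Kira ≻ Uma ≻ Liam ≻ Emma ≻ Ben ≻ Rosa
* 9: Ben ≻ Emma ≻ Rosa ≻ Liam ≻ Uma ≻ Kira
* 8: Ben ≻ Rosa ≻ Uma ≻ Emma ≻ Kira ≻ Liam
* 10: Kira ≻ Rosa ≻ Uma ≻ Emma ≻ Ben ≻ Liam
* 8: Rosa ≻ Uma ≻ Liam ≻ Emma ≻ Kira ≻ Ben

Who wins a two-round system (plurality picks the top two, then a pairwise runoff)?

Ben

Round 1 first-place votes: Ben 25, Liam 9, Uma 0, Rosa 8, Kira 21, Emma 0. Ben and Kira advance.
Runoff: Ben is ranked above Kira on 34 ballots, Kira above Ben on 29.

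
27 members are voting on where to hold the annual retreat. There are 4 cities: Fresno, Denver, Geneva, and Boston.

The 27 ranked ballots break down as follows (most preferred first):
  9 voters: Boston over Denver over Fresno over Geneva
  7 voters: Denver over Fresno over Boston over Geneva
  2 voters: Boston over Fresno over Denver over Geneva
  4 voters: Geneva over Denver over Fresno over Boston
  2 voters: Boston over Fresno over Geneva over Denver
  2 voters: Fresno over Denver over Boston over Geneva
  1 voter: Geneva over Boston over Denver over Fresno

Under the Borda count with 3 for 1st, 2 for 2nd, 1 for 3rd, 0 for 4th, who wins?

Denver

Fresno: 9×1 + 7×2 + 2×2 + 4×1 + 2×2 + 2×3 + 1×0 = 41
Denver: 9×2 + 7×3 + 2×1 + 4×2 + 2×0 + 2×2 + 1×1 = 54
Geneva: 9×0 + 7×0 + 2×0 + 4×3 + 2×1 + 2×0 + 1×3 = 17
Boston: 9×3 + 7×1 + 2×3 + 4×0 + 2×3 + 2×1 + 1×2 = 50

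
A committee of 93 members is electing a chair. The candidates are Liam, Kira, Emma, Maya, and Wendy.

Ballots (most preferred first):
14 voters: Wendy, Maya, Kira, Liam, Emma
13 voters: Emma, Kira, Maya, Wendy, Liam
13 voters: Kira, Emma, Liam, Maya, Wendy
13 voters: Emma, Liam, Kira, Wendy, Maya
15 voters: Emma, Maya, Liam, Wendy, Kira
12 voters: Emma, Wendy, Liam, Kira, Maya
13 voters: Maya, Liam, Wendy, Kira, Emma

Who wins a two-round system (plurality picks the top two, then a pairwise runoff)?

Emma

Round 1 first-place votes: Liam 0, Kira 13, Emma 53, Maya 13, Wendy 14. Emma and Wendy advance.
Runoff: Emma is ranked above Wendy on 66 ballots, Wendy above Emma on 27.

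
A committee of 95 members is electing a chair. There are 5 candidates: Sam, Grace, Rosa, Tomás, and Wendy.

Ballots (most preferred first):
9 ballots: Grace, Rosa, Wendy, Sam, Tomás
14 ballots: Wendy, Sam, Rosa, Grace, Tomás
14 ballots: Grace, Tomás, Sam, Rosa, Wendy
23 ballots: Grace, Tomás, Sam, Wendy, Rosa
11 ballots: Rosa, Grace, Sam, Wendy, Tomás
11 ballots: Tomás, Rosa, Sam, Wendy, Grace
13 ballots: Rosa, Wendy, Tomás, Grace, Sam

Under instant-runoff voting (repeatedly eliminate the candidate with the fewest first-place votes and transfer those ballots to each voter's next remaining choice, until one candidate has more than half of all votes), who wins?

Rosa

Round 1: Sam 0, Grace 46, Rosa 24, Tomás 11, Wendy 14. Sam eliminated.
Round 2: Grace 46, Rosa 24, Tomás 11, Wendy 14. Tomás eliminated.
Round 3: Grace 46, Rosa 35, Wendy 14. Wendy eliminated.
Round 4: Grace 46, Rosa 49. Rosa has a majority (≥48).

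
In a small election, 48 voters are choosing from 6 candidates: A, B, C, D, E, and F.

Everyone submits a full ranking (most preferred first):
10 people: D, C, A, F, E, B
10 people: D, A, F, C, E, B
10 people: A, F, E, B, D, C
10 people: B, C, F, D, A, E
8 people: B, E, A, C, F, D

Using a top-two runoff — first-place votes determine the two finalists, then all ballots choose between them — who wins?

Round 1 first-place votes: A 10, B 18, C 0, D 20, E 0, F 0. D and B advance.
Runoff: D is ranked above B on 20 ballots, B above D on 28.

B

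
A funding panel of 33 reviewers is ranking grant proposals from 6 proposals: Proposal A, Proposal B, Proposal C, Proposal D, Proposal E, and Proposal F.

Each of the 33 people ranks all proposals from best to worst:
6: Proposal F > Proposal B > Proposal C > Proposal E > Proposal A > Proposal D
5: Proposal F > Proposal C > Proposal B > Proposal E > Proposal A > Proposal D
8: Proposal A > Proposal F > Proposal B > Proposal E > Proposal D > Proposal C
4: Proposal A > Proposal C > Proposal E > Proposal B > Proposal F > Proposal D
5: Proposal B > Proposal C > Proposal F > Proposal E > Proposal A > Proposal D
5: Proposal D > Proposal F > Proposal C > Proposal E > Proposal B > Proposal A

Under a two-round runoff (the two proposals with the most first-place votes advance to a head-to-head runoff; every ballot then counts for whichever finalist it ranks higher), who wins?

Round 1 first-place votes: Proposal A 12, Proposal B 5, Proposal C 0, Proposal D 5, Proposal E 0, Proposal F 11. Proposal A and Proposal F advance.
Runoff: Proposal A is ranked above Proposal F on 12 ballots, Proposal F above Proposal A on 21.

Proposal F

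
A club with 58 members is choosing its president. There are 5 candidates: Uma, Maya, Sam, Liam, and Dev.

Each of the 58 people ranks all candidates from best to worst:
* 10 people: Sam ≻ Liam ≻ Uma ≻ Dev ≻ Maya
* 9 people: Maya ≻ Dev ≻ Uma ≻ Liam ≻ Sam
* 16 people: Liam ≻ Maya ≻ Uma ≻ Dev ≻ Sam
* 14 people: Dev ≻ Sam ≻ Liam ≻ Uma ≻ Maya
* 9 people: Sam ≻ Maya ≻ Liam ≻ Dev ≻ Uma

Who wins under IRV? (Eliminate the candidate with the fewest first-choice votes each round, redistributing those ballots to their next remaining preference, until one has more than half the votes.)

Dev

Round 1: Uma 0, Maya 9, Sam 19, Liam 16, Dev 14. Uma eliminated.
Round 2: Maya 9, Sam 19, Liam 16, Dev 14. Maya eliminated.
Round 3: Sam 19, Liam 16, Dev 23. Liam eliminated.
Round 4: Sam 19, Dev 39. Dev has a majority (≥30).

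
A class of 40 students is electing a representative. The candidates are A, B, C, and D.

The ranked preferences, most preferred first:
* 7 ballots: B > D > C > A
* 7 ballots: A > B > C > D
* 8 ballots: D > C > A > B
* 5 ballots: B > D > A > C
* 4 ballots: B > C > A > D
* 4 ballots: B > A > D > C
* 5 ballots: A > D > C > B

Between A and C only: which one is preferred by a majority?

A is ranked above C on 21 ballots; C above A on 19.

A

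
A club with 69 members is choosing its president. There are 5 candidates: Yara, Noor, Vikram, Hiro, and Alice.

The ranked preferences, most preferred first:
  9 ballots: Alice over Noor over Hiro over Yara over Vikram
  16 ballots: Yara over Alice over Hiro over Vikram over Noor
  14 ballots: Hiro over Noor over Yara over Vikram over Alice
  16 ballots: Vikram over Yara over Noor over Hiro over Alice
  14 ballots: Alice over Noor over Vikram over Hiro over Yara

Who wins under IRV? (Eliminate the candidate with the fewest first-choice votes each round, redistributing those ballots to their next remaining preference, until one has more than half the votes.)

Yara

Round 1: Yara 16, Noor 0, Vikram 16, Hiro 14, Alice 23. Noor eliminated.
Round 2: Yara 16, Vikram 16, Hiro 14, Alice 23. Hiro eliminated.
Round 3: Yara 30, Vikram 16, Alice 23. Vikram eliminated.
Round 4: Yara 46, Alice 23. Yara has a majority (≥35).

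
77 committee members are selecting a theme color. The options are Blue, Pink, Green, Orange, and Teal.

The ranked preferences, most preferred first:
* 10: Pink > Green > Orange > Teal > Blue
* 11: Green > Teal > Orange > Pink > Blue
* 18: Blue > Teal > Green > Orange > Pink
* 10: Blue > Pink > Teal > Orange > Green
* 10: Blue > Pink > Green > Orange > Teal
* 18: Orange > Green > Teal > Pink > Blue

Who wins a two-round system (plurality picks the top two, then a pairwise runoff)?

Round 1 first-place votes: Blue 38, Pink 10, Green 11, Orange 18, Teal 0. Blue and Orange advance.
Runoff: Blue is ranked above Orange on 38 ballots, Orange above Blue on 39.

Orange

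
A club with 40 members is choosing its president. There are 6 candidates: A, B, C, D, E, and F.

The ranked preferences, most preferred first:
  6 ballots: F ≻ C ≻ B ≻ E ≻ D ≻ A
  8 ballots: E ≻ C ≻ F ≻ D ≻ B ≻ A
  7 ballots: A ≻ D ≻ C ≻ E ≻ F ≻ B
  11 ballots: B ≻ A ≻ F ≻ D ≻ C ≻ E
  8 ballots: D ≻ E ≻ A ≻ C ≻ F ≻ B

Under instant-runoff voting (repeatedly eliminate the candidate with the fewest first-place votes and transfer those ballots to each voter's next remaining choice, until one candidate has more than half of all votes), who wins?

Round 1: A 7, B 11, C 0, D 8, E 8, F 6. C eliminated.
Round 2: A 7, B 11, D 8, E 8, F 6. F eliminated.
Round 3: A 7, B 17, D 8, E 8. A eliminated.
Round 4: B 17, D 15, E 8. E eliminated.
Round 5: B 17, D 23. D has a majority (≥21).

D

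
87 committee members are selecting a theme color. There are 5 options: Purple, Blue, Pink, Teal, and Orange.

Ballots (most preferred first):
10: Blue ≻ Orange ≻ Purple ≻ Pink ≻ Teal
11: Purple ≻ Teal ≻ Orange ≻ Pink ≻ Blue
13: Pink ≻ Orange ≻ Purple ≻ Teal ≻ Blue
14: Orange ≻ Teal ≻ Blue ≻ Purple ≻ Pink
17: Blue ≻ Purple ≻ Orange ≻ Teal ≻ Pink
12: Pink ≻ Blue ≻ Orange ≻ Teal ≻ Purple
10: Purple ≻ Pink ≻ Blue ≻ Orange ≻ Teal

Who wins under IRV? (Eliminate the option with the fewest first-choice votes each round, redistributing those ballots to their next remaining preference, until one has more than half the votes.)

Round 1: Purple 21, Blue 27, Pink 25, Teal 0, Orange 14. Teal eliminated.
Round 2: Purple 21, Blue 27, Pink 25, Orange 14. Orange eliminated.
Round 3: Purple 21, Blue 41, Pink 25. Purple eliminated.
Round 4: Blue 41, Pink 46. Pink has a majority (≥44).

Pink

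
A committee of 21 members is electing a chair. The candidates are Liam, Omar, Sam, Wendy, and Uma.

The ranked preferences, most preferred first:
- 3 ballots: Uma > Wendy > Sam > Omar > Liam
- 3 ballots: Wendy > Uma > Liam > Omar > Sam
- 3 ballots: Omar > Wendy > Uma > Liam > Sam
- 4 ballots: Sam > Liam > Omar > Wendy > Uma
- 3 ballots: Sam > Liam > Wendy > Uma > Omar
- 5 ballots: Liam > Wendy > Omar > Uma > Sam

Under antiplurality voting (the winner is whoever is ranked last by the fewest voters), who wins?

Last-place votes: Liam 3, Omar 3, Sam 11, Wendy 0, Uma 4.

Wendy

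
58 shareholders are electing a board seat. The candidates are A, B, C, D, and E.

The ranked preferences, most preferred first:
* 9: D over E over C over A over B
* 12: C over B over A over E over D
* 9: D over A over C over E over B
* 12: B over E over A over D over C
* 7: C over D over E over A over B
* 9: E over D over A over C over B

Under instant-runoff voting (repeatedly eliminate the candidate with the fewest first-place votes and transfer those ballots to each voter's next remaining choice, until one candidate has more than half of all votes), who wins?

Round 1: A 0, B 12, C 19, D 18, E 9. A eliminated.
Round 2: B 12, C 19, D 18, E 9. E eliminated.
Round 3: B 12, C 19, D 27. B eliminated.
Round 4: C 19, D 39. D has a majority (≥30).

D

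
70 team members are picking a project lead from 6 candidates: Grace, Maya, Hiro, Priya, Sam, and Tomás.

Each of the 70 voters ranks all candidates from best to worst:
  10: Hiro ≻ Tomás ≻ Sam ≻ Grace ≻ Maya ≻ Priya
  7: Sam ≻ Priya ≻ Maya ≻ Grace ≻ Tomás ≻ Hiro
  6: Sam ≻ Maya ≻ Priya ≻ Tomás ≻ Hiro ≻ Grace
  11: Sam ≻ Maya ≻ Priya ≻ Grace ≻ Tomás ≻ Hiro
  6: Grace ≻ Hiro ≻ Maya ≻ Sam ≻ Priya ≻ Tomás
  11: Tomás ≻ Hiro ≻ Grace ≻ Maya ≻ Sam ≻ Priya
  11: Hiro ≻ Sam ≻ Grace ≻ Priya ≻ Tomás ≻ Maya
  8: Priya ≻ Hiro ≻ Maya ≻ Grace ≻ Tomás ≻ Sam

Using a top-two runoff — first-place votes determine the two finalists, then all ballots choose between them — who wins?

Hiro

Round 1 first-place votes: Grace 6, Maya 0, Hiro 21, Priya 8, Sam 24, Tomás 11. Sam and Hiro advance.
Runoff: Sam is ranked above Hiro on 24 ballots, Hiro above Sam on 46.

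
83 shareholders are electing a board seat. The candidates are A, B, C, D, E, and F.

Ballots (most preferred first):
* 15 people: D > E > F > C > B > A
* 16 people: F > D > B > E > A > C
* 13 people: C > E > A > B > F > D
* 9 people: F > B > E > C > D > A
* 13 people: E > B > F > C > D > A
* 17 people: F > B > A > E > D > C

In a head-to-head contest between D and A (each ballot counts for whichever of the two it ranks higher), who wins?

D

D is ranked above A on 53 ballots; A above D on 30.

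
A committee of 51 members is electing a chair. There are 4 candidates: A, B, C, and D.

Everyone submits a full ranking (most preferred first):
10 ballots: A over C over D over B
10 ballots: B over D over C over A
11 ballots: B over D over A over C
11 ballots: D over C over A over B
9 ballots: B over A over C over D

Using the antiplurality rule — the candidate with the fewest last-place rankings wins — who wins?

Last-place votes: A 10, B 21, C 11, D 9.

D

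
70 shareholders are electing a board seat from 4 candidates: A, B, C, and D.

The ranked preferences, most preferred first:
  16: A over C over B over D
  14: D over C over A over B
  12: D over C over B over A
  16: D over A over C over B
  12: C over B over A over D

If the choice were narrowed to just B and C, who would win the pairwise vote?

B is ranked above C on 0 ballots; C above B on 70.

C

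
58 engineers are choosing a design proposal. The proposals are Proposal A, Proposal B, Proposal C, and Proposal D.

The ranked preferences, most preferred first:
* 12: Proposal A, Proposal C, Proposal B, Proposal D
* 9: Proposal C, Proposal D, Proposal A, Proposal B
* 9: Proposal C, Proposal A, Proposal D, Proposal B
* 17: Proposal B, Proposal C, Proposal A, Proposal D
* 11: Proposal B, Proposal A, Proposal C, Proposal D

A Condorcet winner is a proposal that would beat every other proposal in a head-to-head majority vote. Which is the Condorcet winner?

Proposal C vs Proposal A: 35–23
Proposal C vs Proposal B: 30–28
Proposal C vs Proposal D: 58–0
Proposal C beats every other proposal.

Proposal C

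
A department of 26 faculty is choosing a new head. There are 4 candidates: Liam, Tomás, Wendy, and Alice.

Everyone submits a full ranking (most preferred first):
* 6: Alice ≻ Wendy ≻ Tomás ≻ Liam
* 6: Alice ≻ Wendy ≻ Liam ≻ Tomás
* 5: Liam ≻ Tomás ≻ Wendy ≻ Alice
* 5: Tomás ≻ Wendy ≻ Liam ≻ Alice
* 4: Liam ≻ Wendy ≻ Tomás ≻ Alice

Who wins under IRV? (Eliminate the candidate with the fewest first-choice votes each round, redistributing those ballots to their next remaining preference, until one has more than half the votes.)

Liam

Round 1: Liam 9, Tomás 5, Wendy 0, Alice 12. Wendy eliminated.
Round 2: Liam 9, Tomás 5, Alice 12. Tomás eliminated.
Round 3: Liam 14, Alice 12. Liam has a majority (≥14).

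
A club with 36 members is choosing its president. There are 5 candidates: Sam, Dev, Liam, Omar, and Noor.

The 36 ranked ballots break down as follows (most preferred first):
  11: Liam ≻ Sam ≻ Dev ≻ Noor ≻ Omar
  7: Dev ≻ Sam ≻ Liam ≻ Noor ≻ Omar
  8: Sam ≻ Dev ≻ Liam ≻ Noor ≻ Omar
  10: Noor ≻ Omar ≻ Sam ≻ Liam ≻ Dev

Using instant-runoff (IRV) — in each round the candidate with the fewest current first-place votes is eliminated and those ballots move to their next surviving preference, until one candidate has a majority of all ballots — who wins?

Sam

Round 1: Sam 8, Dev 7, Liam 11, Omar 0, Noor 10. Omar eliminated.
Round 2: Sam 8, Dev 7, Liam 11, Noor 10. Dev eliminated.
Round 3: Sam 15, Liam 11, Noor 10. Noor eliminated.
Round 4: Sam 25, Liam 11. Sam has a majority (≥19).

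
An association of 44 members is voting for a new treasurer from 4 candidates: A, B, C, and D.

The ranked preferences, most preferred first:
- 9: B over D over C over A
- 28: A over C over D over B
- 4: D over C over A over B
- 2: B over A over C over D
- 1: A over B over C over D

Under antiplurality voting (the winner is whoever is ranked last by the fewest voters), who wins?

Last-place votes: A 9, B 32, C 0, D 3.

C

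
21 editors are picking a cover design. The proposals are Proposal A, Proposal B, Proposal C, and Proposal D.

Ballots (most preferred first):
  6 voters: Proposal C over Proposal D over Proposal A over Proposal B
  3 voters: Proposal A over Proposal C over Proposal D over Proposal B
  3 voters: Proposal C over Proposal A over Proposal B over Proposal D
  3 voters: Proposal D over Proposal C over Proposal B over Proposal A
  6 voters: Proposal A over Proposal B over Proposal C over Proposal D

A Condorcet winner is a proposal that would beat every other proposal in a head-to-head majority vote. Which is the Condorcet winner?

Proposal C vs Proposal A: 12–9
Proposal C vs Proposal B: 15–6
Proposal C vs Proposal D: 18–3
Proposal C beats every other proposal.

Proposal C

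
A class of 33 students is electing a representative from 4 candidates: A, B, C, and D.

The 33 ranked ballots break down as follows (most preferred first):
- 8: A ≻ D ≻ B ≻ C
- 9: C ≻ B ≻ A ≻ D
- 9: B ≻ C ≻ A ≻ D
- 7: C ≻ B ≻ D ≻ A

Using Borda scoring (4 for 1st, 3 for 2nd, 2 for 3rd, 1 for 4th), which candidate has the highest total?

B

A: 8×4 + 9×2 + 9×2 + 7×1 = 75
B: 8×2 + 9×3 + 9×4 + 7×3 = 100
C: 8×1 + 9×4 + 9×3 + 7×4 = 99
D: 8×3 + 9×1 + 9×1 + 7×2 = 56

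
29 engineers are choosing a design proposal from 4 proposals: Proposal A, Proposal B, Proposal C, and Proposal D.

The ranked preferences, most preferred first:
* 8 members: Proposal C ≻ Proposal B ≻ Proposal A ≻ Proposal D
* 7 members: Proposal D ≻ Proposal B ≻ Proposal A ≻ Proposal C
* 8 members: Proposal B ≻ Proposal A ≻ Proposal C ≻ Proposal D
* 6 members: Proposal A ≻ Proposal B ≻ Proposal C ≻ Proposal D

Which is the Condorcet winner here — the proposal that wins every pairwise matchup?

Proposal B

Proposal B vs Proposal A: 23–6
Proposal B vs Proposal C: 21–8
Proposal B vs Proposal D: 22–7
Proposal B beats every other proposal.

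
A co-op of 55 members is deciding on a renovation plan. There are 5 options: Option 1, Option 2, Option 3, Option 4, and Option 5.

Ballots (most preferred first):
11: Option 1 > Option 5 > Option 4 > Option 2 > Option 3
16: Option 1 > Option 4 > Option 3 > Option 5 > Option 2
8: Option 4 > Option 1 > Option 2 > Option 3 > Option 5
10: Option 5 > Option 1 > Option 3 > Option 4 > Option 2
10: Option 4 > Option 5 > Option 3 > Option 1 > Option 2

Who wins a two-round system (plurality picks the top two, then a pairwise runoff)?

Round 1 first-place votes: Option 1 27, Option 2 0, Option 3 0, Option 4 18, Option 5 10. Option 1 and Option 4 advance.
Runoff: Option 1 is ranked above Option 4 on 37 ballots, Option 4 above Option 1 on 18.

Option 1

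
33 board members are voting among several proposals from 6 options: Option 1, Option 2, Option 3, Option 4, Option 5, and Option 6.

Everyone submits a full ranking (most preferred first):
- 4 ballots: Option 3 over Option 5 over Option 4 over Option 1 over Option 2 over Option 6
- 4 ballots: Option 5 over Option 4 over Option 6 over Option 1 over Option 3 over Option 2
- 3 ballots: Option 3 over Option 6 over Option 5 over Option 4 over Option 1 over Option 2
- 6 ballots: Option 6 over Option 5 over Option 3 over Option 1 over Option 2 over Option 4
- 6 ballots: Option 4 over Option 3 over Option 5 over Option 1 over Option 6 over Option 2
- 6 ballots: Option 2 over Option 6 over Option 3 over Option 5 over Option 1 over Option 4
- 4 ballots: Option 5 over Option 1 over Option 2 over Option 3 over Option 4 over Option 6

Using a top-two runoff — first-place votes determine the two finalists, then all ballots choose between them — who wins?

Option 3

Round 1 first-place votes: Option 1 0, Option 2 6, Option 3 7, Option 4 6, Option 5 8, Option 6 6. Option 5 and Option 3 advance.
Runoff: Option 5 is ranked above Option 3 on 14 ballots, Option 3 above Option 5 on 19.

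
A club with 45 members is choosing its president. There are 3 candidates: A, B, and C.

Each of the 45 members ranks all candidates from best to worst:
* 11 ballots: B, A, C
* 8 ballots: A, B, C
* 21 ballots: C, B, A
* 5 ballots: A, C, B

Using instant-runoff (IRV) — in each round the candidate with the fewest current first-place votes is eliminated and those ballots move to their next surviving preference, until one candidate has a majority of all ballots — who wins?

A

Round 1: A 13, B 11, C 21. B eliminated.
Round 2: A 24, C 21. A has a majority (≥23).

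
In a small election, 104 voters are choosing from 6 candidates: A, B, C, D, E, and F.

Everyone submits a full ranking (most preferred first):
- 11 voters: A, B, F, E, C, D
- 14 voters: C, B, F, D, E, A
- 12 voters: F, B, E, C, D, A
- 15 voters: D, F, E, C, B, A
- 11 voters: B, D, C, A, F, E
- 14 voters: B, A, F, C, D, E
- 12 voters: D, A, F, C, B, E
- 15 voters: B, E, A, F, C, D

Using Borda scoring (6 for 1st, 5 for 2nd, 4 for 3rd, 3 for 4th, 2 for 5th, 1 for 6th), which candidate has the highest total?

A: 11×6 + 14×1 + 12×1 + 15×1 + 11×3 + 14×5 + 12×5 + 15×4 = 330
B: 11×5 + 14×5 + 12×5 + 15×2 + 11×6 + 14×6 + 12×2 + 15×6 = 479
C: 11×2 + 14×6 + 12×3 + 15×3 + 11×4 + 14×3 + 12×3 + 15×2 = 339
D: 11×1 + 14×3 + 12×2 + 15×6 + 11×5 + 14×2 + 12×6 + 15×1 = 337
E: 11×3 + 14×2 + 12×4 + 15×4 + 11×1 + 14×1 + 12×1 + 15×5 = 281
F: 11×4 + 14×4 + 12×6 + 15×5 + 11×2 + 14×4 + 12×4 + 15×3 = 418

B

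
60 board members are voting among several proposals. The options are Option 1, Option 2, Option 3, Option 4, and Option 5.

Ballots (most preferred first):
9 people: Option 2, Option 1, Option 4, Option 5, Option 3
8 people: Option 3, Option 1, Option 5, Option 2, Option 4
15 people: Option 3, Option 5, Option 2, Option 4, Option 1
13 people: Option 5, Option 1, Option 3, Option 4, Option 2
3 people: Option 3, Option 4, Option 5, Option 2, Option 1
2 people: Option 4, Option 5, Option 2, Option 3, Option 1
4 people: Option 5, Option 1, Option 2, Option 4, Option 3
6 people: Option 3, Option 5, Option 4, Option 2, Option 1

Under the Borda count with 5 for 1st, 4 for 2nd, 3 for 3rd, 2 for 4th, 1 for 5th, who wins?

Option 1: 9×4 + 8×4 + 15×1 + 13×4 + 3×1 + 2×1 + 4×4 + 6×1 = 162
Option 2: 9×5 + 8×2 + 15×3 + 13×1 + 3×2 + 2×3 + 4×3 + 6×2 = 155
Option 3: 9×1 + 8×5 + 15×5 + 13×3 + 3×5 + 2×2 + 4×1 + 6×5 = 216
Option 4: 9×3 + 8×1 + 15×2 + 13×2 + 3×4 + 2×5 + 4×2 + 6×3 = 139
Option 5: 9×2 + 8×3 + 15×4 + 13×5 + 3×3 + 2×4 + 4×5 + 6×4 = 228

Option 5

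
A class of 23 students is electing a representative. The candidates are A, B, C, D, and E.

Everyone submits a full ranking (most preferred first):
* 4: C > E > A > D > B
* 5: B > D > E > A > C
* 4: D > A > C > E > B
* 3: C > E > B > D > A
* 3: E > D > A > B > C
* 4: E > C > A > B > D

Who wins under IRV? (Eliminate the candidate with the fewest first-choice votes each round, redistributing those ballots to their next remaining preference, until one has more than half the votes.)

Round 1: A 0, B 5, C 7, D 4, E 7. A eliminated.
Round 2: B 5, C 7, D 4, E 7. D eliminated.
Round 3: B 5, C 11, E 7. B eliminated.
Round 4: C 11, E 12. E has a majority (≥12).

E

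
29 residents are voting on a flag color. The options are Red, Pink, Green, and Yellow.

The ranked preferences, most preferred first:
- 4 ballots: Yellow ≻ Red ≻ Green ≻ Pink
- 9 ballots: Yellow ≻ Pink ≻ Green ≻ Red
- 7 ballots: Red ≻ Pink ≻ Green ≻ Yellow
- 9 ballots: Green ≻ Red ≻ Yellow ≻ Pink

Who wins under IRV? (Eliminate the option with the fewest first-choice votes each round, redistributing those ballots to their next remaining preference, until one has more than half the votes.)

Green

Round 1: Red 7, Pink 0, Green 9, Yellow 13. Pink eliminated.
Round 2: Red 7, Green 9, Yellow 13. Red eliminated.
Round 3: Green 16, Yellow 13. Green has a majority (≥15).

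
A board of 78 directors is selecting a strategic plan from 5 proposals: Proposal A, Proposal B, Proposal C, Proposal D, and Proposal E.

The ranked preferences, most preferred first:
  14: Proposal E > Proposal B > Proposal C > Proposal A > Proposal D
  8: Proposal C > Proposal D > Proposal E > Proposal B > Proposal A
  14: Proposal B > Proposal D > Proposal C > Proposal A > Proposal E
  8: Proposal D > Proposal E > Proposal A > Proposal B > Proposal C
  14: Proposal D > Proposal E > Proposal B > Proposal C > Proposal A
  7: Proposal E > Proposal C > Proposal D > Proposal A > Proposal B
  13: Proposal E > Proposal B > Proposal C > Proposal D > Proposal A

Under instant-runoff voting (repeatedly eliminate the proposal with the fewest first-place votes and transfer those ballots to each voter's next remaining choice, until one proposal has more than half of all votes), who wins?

Proposal D

Round 1: Proposal A 0, Proposal B 14, Proposal C 8, Proposal D 22, Proposal E 34. Proposal A eliminated.
Round 2: Proposal B 14, Proposal C 8, Proposal D 22, Proposal E 34. Proposal C eliminated.
Round 3: Proposal B 14, Proposal D 30, Proposal E 34. Proposal B eliminated.
Round 4: Proposal D 44, Proposal E 34. Proposal D has a majority (≥40).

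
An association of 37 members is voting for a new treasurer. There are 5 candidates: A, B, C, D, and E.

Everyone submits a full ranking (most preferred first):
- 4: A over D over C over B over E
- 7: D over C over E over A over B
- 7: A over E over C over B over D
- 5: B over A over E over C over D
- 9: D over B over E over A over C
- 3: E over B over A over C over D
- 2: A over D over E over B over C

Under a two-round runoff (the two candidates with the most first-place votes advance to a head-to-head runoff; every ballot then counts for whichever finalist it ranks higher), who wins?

Round 1 first-place votes: A 13, B 5, C 0, D 16, E 3. D and A advance.
Runoff: D is ranked above A on 16 ballots, A above D on 21.

A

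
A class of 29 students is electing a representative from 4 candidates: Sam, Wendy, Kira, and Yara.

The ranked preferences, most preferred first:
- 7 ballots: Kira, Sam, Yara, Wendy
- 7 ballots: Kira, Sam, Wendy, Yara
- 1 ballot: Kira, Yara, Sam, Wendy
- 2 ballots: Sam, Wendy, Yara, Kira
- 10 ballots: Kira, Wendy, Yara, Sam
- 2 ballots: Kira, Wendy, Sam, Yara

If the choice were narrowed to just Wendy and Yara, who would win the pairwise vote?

Wendy

Wendy is ranked above Yara on 21 ballots; Yara above Wendy on 8.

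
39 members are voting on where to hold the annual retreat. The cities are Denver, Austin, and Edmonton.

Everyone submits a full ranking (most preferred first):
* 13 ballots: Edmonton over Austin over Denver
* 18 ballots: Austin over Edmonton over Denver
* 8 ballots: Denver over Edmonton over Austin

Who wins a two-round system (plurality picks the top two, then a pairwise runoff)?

Edmonton

Round 1 first-place votes: Denver 8, Austin 18, Edmonton 13. Austin and Edmonton advance.
Runoff: Austin is ranked above Edmonton on 18 ballots, Edmonton above Austin on 21.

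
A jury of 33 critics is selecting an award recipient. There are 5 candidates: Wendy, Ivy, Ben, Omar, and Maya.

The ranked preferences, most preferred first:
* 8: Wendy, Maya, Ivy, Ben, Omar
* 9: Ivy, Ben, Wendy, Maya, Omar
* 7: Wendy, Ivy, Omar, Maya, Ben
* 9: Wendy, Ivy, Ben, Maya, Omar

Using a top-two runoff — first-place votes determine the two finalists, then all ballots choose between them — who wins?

Round 1 first-place votes: Wendy 24, Ivy 9, Ben 0, Omar 0, Maya 0. Wendy and Ivy advance.
Runoff: Wendy is ranked above Ivy on 24 ballots, Ivy above Wendy on 9.

Wendy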